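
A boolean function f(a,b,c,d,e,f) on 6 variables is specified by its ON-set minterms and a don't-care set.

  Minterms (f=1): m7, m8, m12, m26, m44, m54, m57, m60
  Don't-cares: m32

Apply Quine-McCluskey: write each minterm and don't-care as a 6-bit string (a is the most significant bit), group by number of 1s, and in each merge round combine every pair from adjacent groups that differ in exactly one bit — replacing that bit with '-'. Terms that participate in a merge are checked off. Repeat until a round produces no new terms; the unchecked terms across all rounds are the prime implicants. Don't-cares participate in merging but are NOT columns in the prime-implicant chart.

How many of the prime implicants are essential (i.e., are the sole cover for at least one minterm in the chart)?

6

[col 0] 000111, 001000*, 001100*, 011010, 100000, 101100*, 110110, 111001, 111100*
[col 1] -01100, 001-00, 1-1100
Prime implicants: -01100, 000111, 001-00, 011010, 1-1100, 100000, 110110, 111001
PI chart (minterm → PIs covering it):
  7 | 000111  (sole → essential)
  8 | 001-00  (sole → essential)
  12 | -01100,001-00
  26 | 011010  (sole → essential)
  44 | -01100,1-1100
  54 | 110110  (sole → essential)
  57 | 111001  (sole → essential)
  60 | 1-1100  (sole → essential)
Essential prime implicants: 000111, 001-00, 011010, 1-1100, 110110, 111001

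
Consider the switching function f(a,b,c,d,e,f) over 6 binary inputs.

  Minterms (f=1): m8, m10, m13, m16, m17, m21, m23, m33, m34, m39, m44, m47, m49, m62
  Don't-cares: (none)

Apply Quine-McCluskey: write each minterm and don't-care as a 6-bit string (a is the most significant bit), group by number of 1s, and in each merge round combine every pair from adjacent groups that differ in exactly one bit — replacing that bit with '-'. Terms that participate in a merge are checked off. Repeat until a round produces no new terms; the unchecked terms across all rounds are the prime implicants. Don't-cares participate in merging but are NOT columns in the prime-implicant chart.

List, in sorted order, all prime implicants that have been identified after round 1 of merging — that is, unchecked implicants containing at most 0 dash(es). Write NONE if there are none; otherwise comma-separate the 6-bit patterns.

001101, 100010, 101100, 111110

Round 0: 001000✓ 001010✓ 001101 010000✓ 010001✓ 010101✓ 010111✓ 100001✓ 100010 100111✓ 101100 101111✓ 110001✓ 111110
Round 1: -10001 0010-0 010-01 01000- 0101-1 1-0001 10-111
PIs = {-10001, 0010-0, 001101, 010-01, 01000-, 0101-1, 1-0001, 10-111, 100010, 101100, 111110}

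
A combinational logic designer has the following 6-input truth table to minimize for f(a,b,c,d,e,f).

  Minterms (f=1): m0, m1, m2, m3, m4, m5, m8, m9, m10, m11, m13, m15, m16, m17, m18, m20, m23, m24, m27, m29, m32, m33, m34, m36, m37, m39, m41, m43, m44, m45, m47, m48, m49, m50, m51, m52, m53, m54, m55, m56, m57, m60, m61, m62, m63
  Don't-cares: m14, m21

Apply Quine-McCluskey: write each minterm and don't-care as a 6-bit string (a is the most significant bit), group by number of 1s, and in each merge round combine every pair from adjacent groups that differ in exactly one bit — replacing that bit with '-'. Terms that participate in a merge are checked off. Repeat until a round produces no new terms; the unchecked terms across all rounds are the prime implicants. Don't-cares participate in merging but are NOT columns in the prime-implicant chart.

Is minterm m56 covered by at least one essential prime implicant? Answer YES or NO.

NO

size-2^0 implicants → 000000(✓)  000001(✓)  000010(✓)  000011(✓)  000100(✓)  000101(✓)  001000(✓)  001001(✓)  001010(✓)  001011(✓)  001101(✓)  001110(✓)  001111(✓)  010000(✓)  010001(✓)  010010(✓)  010100(✓)  010101(✓)  010111(✓)  011000(✓)  011011(✓)  011101(✓)  100000(✓)  100001(✓)  100010(✓)  100100(✓)  100101(✓)  100111(✓)  101001(✓)  101011(✓)  101100(✓)  101101(✓)  101111(✓)  110000(✓)  110001(✓)  110010(✓)  110011(✓)  110100(✓)  110101(✓)  110110(✓)  110111(✓)  111000(✓)  111001(✓)  111100(✓)  111101(✓)  111110(✓)  111111(✓)
size-2^1 implicants → -00000(✓)  -00001(✓)  -00010(✓)  -00100(✓)  -00101(✓)  -01001(✓)  -01011(✓)  -01101(✓)  -01111(✓)  -10000(✓)  -10001(✓)  -10010(✓)  -10100(✓)  -10101(✓)  -10111(✓)  -11000(✓)  -11101(✓)  0-0000(✓)  0-0001(✓)  0-0010(✓)  0-0100(✓)  0-0101(✓)  0-1000(✓)  0-1011  0-1101(✓)  00-000(✓)  00-001(✓)  00-010(✓)  00-011(✓)  00-101(✓)  000-00(✓)  000-01(✓)  0000-0(✓)  0000-1(✓)  00000-(✓)  00001-(✓)  00010-(✓)  001-01(✓)  001-10(✓)  001-11(✓)  0010-0(✓)  0010-1(✓)  00100-(✓)  00101-(✓)  0011-1(✓)  00111-(✓)  01-000(✓)  01-101(✓)  010-00(✓)  010-01(✓)  0100-0(✓)  01000-(✓)  0101-1(✓)  01010-(✓)  1-0000(✓)  1-0001(✓)  1-0010(✓)  1-0100(✓)  1-0101(✓)  1-0111(✓)  1-1001(✓)  1-1100(✓)  1-1101(✓)  1-1111(✓)  10-001(✓)  10-100(✓)  10-101(✓)  10-111(✓)  100-00(✓)  100-01(✓)  1000-0(✓)  10000-(✓)  1001-1(✓)  10010-(✓)  101-01(✓)  101-11(✓)  1010-1(✓)  1011-1(✓)  10110-(✓)  11-000(✓)  11-001(✓)  11-100(✓)  11-101(✓)  11-110(✓)  11-111(✓)  110-00(✓)  110-01(✓)  110-10(✓)  110-11(✓)  1100-0(✓)  1100-1(✓)  11000-(✓)  11001-(✓)  1101-0(✓)  1101-1(✓)  11010-(✓)  11011-(✓)  111-00(✓)  111-01(✓)  11100-(✓)  1111-0(✓)  1111-1(✓)  11110-(✓)  11111-(✓)
size-2^2 implicants → --0000(✓)  --0001(✓)  --0010(✓)  --0100(✓)  --0101(✓)  --1101(✓)  -0-001(✓)  -0-101(✓)  -00-00(✓)  -00-01(✓)  -000-0(✓)  -0000-(✓)  -0010-(✓)  -01-01(✓)  -01-11(✓)  -010-1(✓)  -011-1(✓)  -1-000  -1-101(✓)  -10-00(✓)  -10-01(✓)  -100-0(✓)  -1000-(✓)  -101-1  -1010-(✓)  0--000  0--101(✓)  0-0-00(✓)  0-0-01(✓)  0-00-0(✓)  0-000-(✓)  0-010-(✓)  00--01(✓)  00-0-0(✓)  00-0-1(✓)  00-00-(✓)  00-01-(✓)  000-0-(✓)  0000--(✓)  001--1(✓)  001-1-  0010--(✓)  010-0-(✓)  1--001(✓)  1--100(✓)  1--101(✓)  1--111(✓)  1-0-00(✓)  1-0-01(✓)  1-00-0(✓)  1-000-(✓)  1-01-1(✓)  1-010-(✓)  1-1-01(✓)  1-11-1(✓)  1-110-(✓)  10--01(✓)  10-1-1(✓)  10-10-(✓)  100-0-(✓)  101--1(✓)  11--00(✓)  11--01(✓)  11-00-(✓)  11-1-0(✓)  11-1-1(✓)  11-10-(✓)  11-11-(✓)  110--0(✓)  110--1(✓)  110-0-(✓)  110-1-(✓)  1100--(✓)  1101--(✓)  111-0-(✓)  1111--(✓)
size-2^3 implicants → ---101  --0-00(✓)  --0-01(✓)  --00-0  --000-(✓)  --010-(✓)  -0--01  -00-0-(✓)  -01--1  -10-0-(✓)  0-0-0-(✓)  00-0--  1---01  1--1-1  1--10-  1-0-0-(✓)  11--0-  11-1--  110---
size-2^4 implicants → --0-0-
Unchecked terms (primes): ---101, --0-0-, --00-0, -0--01, -01--1, -1-000, -101-1, 0--000, 0-1011, 00-0--, 001-1-, 1---01, 1--1-1, 1--10-, 11--0-, 11-1--, 110---
Minterm coverage:
  m0 ⊆ --0-0-,--00-0,0--000,00-0--
  m1 ⊆ --0-0-,-0--01,00-0--
  m2 ⊆ --00-0,00-0--
  m3 ⊆ 00-0-- [E]
  m4 ⊆ --0-0- [E]
  m5 ⊆ ---101,--0-0-,-0--01
  m8 ⊆ 0--000,00-0--
  m9 ⊆ -0--01,-01--1,00-0--
  m10 ⊆ 00-0--,001-1-
  m11 ⊆ -01--1,0-1011,00-0--,001-1-
  m13 ⊆ ---101,-0--01,-01--1
  m15 ⊆ -01--1,001-1-
  m16 ⊆ --0-0-,--00-0,-1-000,0--000
  m17 ⊆ --0-0- [E]
  m18 ⊆ --00-0 [E]
  m20 ⊆ --0-0- [E]
  m23 ⊆ -101-1 [E]
  m24 ⊆ -1-000,0--000
  m27 ⊆ 0-1011 [E]
  m29 ⊆ ---101 [E]
  m32 ⊆ --0-0-,--00-0
  m33 ⊆ --0-0-,-0--01,1---01
  m34 ⊆ --00-0 [E]
  m36 ⊆ --0-0-,1--10-
  m37 ⊆ ---101,--0-0-,-0--01,1---01,1--1-1,1--10-
  m39 ⊆ 1--1-1 [E]
  m41 ⊆ -0--01,-01--1,1---01
  m43 ⊆ -01--1 [E]
  m44 ⊆ 1--10- [E]
  m45 ⊆ ---101,-0--01,-01--1,1---01,1--1-1,1--10-
  m47 ⊆ -01--1,1--1-1
  m48 ⊆ --0-0-,--00-0,-1-000,11--0-,110---
  m49 ⊆ --0-0-,1---01,11--0-,110---
  m50 ⊆ --00-0,110---
  m51 ⊆ 110--- [E]
  m52 ⊆ --0-0-,1--10-,11--0-,11-1--,110---
  m53 ⊆ ---101,--0-0-,-101-1,1---01,1--1-1,1--10-,11--0-,11-1--,110---
  m54 ⊆ 11-1--,110---
  m55 ⊆ -101-1,1--1-1,11-1--,110---
  m56 ⊆ -1-000,11--0-
  m57 ⊆ 1---01,11--0-
  m60 ⊆ 1--10-,11--0-,11-1--
  m61 ⊆ ---101,1---01,1--1-1,1--10-,11--0-,11-1--
  m62 ⊆ 11-1-- [E]
  m63 ⊆ 1--1-1,11-1--
E = {---101, --0-0-, --00-0, -01--1, -101-1, 0-1011, 00-0--, 1--1-1, 1--10-, 11-1--, 110---}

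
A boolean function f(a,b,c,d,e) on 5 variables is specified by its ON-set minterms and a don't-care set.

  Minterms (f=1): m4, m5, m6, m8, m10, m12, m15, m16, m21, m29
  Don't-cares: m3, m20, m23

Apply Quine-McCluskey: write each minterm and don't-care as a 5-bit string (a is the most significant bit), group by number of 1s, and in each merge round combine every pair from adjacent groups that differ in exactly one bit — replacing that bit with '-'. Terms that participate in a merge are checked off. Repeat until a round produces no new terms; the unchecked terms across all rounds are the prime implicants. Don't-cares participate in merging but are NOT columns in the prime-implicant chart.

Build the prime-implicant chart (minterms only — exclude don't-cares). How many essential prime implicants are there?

6

size-2^0 implicants → 00011  00100(✓)  00101(✓)  00110(✓)  01000(✓)  01010(✓)  01100(✓)  01111  10000(✓)  10100(✓)  10101(✓)  10111(✓)  11101(✓)
size-2^1 implicants → -0100(✓)  -0101(✓)  0-100  001-0  0010-(✓)  01-00  010-0  1-101  10-00  101-1  1010-(✓)
size-2^2 implicants → -010-
Unchecked terms (primes): -010-, 0-100, 00011, 001-0, 01-00, 010-0, 01111, 1-101, 10-00, 101-1
Minterm coverage:
  m4 ⊆ -010-,0-100,001-0
  m5 ⊆ -010- [E]
  m6 ⊆ 001-0 [E]
  m8 ⊆ 01-00,010-0
  m10 ⊆ 010-0 [E]
  m12 ⊆ 0-100,01-00
  m15 ⊆ 01111 [E]
  m16 ⊆ 10-00 [E]
  m21 ⊆ -010-,1-101,101-1
  m29 ⊆ 1-101 [E]
E = {-010-, 001-0, 010-0, 01111, 1-101, 10-00}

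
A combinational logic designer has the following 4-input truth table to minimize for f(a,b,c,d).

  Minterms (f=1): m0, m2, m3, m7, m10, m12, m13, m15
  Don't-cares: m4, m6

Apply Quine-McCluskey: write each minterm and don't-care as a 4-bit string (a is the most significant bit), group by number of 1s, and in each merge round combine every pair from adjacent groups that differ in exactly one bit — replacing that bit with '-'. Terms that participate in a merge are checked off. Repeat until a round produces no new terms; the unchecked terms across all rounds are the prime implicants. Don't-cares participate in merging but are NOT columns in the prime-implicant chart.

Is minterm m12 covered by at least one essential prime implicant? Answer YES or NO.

NO

size-2^0 implicants → 0000(✓)  0010(✓)  0011(✓)  0100(✓)  0110(✓)  0111(✓)  1010(✓)  1100(✓)  1101(✓)  1111(✓)
size-2^1 implicants → -010  -100  -111  0-00(✓)  0-10(✓)  0-11(✓)  00-0(✓)  001-(✓)  01-0(✓)  011-(✓)  11-1  110-
size-2^2 implicants → 0--0  0-1-
Unchecked terms (primes): -010, -100, -111, 0--0, 0-1-, 11-1, 110-
Minterm coverage:
  m0 ⊆ 0--0 [E]
  m2 ⊆ -010,0--0,0-1-
  m3 ⊆ 0-1- [E]
  m7 ⊆ -111,0-1-
  m10 ⊆ -010 [E]
  m12 ⊆ -100,110-
  m13 ⊆ 11-1,110-
  m15 ⊆ -111,11-1
E = {-010, 0--0, 0-1-}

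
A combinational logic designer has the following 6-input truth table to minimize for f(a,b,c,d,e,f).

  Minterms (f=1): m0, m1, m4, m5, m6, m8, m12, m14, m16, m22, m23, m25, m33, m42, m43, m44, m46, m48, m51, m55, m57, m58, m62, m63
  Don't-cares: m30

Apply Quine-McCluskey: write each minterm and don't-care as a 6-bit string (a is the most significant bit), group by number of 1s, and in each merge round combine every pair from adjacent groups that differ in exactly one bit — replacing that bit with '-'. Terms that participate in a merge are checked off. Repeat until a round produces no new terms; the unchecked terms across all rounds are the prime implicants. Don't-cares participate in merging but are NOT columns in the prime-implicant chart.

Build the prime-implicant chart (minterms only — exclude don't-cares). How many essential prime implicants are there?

Round 0: 000000✓ 000001✓ 000100✓ 000101✓ 000110✓ 001000✓ 001100✓ 001110✓ 010000✓ 010110✓ 010111✓ 011001✓ 011110✓ 100001✓ 101010✓ 101011✓ 101100✓ 101110✓ 110000✓ 110011✓ 110111✓ 111001✓ 111010✓ 111110✓ 111111✓
Round 1: -00001 -01100✓ -01110✓ -10000 -10111 -11001 -11110✓ 0-0000 0-0110✓ 0-1110✓ 00-000✓ 00-100✓ 00-110✓ 000-00✓ 000-01✓ 00000-✓ 0001-0✓ 00010-✓ 001-00✓ 0011-0✓ 01-110✓ 01011- 1-1010✓ 1-1110✓ 101-10✓ 10101- 1011-0✓ 11-111 110-11 111-10✓ 11111-
Round 2: --1110 -011-0 0--110 00--00 00-1-0 000-0- 1-1-10
PIs = {--1110, -00001, -011-0, -10000, -10111, -11001, 0--110, 0-0000, 00--00, 00-1-0, 000-0-, 01011-, 1-1-10, 10101-, 11-111, 110-11, 11111-}
Coverage chart:
  m0: 0-0000,00--00,000-0-
  m1: -00001,000-0-
  m4: 00--00,00-1-0,000-0-
  m5: 000-0- ←essential
  m6: 0--110,00-1-0
  m8: 00--00 ←essential
  m12: -011-0,00--00,00-1-0
  m14: --1110,-011-0,0--110,00-1-0
  m16: -10000,0-0000
  m22: 0--110,01011-
  m23: -10111,01011-
  m25: -11001 ←essential
  m33: -00001 ←essential
  m42: 1-1-10,10101-
  m43: 10101- ←essential
  m44: -011-0 ←essential
  m46: --1110,-011-0,1-1-10
  m48: -10000 ←essential
  m51: 110-11 ←essential
  m55: -10111,11-111,110-11
  m57: -11001 ←essential
  m58: 1-1-10 ←essential
  m62: --1110,1-1-10,11111-
  m63: 11-111,11111-
Essential: -00001, -011-0, -10000, -11001, 00--00, 000-0-, 1-1-10, 10101-, 110-11

9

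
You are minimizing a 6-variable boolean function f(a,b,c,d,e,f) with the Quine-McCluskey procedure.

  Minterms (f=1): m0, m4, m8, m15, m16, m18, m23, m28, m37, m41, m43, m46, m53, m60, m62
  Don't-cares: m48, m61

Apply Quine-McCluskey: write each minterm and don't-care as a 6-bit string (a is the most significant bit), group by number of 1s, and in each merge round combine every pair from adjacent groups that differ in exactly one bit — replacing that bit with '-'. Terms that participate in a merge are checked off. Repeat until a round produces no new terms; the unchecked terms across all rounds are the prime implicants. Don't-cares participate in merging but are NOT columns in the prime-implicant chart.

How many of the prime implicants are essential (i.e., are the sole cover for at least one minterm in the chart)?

9

[col 0] 000000*, 000100*, 001000*, 001111, 010000*, 010010*, 010111, 011100*, 100101*, 101001*, 101011*, 101110*, 110000*, 110101*, 111100*, 111101*, 111110*
[col 1] -10000, -11100, 0-0000, 00-000, 000-00, 0100-0, 1-0101, 1-1110, 1010-1, 11-101, 1111-0, 11110-
Prime implicants: -10000, -11100, 0-0000, 00-000, 000-00, 001111, 0100-0, 010111, 1-0101, 1-1110, 1010-1, 11-101, 1111-0, 11110-
PI chart (minterm → PIs covering it):
  0 | 0-0000,00-000,000-00
  4 | 000-00  (sole → essential)
  8 | 00-000  (sole → essential)
  15 | 001111  (sole → essential)
  16 | -10000,0-0000,0100-0
  18 | 0100-0  (sole → essential)
  23 | 010111  (sole → essential)
  28 | -11100  (sole → essential)
  37 | 1-0101  (sole → essential)
  41 | 1010-1  (sole → essential)
  43 | 1010-1  (sole → essential)
  46 | 1-1110  (sole → essential)
  53 | 1-0101,11-101
  60 | -11100,1111-0,11110-
  62 | 1-1110,1111-0
Essential prime implicants: -11100, 00-000, 000-00, 001111, 0100-0, 010111, 1-0101, 1-1110, 1010-1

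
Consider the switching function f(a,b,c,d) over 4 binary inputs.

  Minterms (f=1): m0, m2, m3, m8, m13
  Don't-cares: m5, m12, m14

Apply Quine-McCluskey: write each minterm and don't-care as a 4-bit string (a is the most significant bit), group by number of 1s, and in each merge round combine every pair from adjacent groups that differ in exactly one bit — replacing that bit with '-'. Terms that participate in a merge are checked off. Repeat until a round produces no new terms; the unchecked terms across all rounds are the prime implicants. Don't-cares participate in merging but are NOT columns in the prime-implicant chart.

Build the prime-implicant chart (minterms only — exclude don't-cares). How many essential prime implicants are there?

Round 0: 0000✓ 0010✓ 0011✓ 0101✓ 1000✓ 1100✓ 1101✓ 1110✓
Round 1: -000 -101 00-0 001- 1-00 11-0 110-
PIs = {-000, -101, 00-0, 001-, 1-00, 11-0, 110-}
Coverage chart:
  m0: -000,00-0
  m2: 00-0,001-
  m3: 001- ←essential
  m8: -000,1-00
  m13: -101,110-
Essential: 001-

1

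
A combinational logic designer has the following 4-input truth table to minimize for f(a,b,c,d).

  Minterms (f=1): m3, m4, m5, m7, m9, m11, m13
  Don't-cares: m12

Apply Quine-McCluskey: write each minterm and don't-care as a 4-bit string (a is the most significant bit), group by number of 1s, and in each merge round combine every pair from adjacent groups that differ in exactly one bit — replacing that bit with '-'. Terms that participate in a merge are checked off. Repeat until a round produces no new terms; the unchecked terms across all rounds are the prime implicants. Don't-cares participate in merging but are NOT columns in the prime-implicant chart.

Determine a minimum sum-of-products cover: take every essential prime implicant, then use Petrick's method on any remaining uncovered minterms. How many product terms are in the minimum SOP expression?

Round 0: 0011✓ 0100✓ 0101✓ 0111✓ 1001✓ 1011✓ 1100✓ 1101✓
Round 1: -011 -100✓ -101✓ 0-11 01-1 010-✓ 1-01 10-1 110-✓
Round 2: -10-
PIs = {-011, -10-, 0-11, 01-1, 1-01, 10-1}
Coverage chart:
  m3: -011,0-11
  m4: -10- ←essential
  m5: -10-,01-1
  m7: 0-11,01-1
  m9: 1-01,10-1
  m11: -011,10-1
  m13: -10-,1-01
Essential: -10-
Petrick residual → 0-11, 10-1
Min cover (3 terms): bc' + a'cd + ab'd

3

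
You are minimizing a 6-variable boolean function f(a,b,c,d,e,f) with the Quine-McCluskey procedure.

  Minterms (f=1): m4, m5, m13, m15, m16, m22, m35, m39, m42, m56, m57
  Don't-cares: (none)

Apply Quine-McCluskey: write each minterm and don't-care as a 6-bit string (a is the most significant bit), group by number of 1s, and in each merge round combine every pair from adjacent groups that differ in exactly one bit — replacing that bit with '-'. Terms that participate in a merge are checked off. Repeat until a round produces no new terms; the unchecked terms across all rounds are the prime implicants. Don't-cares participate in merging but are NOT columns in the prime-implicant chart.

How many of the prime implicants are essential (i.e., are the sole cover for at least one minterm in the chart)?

7

[col 0] 000100*, 000101*, 001101*, 001111*, 010000, 010110, 100011*, 100111*, 101010, 111000*, 111001*
[col 1] 00-101, 00010-, 0011-1, 100-11, 11100-
Prime implicants: 00-101, 00010-, 0011-1, 010000, 010110, 100-11, 101010, 11100-
PI chart (minterm → PIs covering it):
  4 | 00010-  (sole → essential)
  5 | 00-101,00010-
  13 | 00-101,0011-1
  15 | 0011-1  (sole → essential)
  16 | 010000  (sole → essential)
  22 | 010110  (sole → essential)
  35 | 100-11  (sole → essential)
  39 | 100-11  (sole → essential)
  42 | 101010  (sole → essential)
  56 | 11100-  (sole → essential)
  57 | 11100-  (sole → essential)
Essential prime implicants: 00010-, 0011-1, 010000, 010110, 100-11, 101010, 11100-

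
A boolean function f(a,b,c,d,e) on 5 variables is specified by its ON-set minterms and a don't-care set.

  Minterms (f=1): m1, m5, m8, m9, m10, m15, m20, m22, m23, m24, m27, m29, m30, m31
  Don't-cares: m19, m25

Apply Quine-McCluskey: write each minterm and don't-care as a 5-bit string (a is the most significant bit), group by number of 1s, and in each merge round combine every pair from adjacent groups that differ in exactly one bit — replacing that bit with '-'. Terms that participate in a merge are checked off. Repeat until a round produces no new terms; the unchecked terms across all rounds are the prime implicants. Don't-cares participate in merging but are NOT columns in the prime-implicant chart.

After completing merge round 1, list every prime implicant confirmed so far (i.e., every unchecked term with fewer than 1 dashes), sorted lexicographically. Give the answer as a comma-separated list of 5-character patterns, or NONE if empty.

size-2^0 implicants → 00001(✓)  00101(✓)  01000(✓)  01001(✓)  01010(✓)  01111(✓)  10011(✓)  10100(✓)  10110(✓)  10111(✓)  11000(✓)  11001(✓)  11011(✓)  11101(✓)  11110(✓)  11111(✓)
size-2^1 implicants → -1000(✓)  -1001(✓)  -1111  0-001  00-01  010-0  0100-(✓)  1-011(✓)  1-110(✓)  1-111(✓)  10-11(✓)  101-0  1011-(✓)  11-01(✓)  11-11(✓)  110-1(✓)  1100-(✓)  111-1(✓)  1111-(✓)
size-2^2 implicants → -100-  1--11  1-11-  11--1
Unchecked terms (primes): -100-, -1111, 0-001, 00-01, 010-0, 1--11, 1-11-, 101-0, 11--1

NONE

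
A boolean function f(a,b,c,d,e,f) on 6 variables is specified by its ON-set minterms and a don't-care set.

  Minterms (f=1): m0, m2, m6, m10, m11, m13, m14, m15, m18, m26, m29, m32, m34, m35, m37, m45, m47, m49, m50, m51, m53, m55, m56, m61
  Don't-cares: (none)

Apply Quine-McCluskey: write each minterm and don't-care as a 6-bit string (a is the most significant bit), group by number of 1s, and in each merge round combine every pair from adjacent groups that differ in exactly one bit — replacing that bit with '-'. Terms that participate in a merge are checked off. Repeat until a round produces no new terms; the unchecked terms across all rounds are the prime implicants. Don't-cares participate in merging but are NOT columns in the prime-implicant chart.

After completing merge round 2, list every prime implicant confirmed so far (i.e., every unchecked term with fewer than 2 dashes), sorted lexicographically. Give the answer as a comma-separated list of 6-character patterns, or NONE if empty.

[col 0] 000000*, 000010*, 000110*, 001010*, 001011*, 001101*, 001110*, 001111*, 010010*, 011010*, 011101*, 100000*, 100010*, 100011*, 100101*, 101101*, 101111*, 110001*, 110010*, 110011*, 110101*, 110111*, 111000, 111101*
[col 1] -00000*, -00010*, -01101*, -01111*, -10010*, -11101*, 0-0010*, 0-1010*, 0-1101*, 00-010*, 00-110*, 000-10*, 0000-0*, 001-10*, 001-11*, 00101-*, 0011-1*, 00111-*, 01-010*, 1-0010*, 1-0011*, 1-0101*, 1-1101*, 10-101*, 1000-0*, 10001-*, 1011-1*, 11-101*, 110-01*, 110-11*, 1100-1*, 11001-*, 1101-1*
[col 2] --0010, --1101, -000-0, -011-1, 0--010, 00--10, 001-1-, 1--101, 1-001-, 110--1
Prime implicants: --0010, --1101, -000-0, -011-1, 0--010, 00--10, 001-1-, 1--101, 1-001-, 110--1, 111000

111000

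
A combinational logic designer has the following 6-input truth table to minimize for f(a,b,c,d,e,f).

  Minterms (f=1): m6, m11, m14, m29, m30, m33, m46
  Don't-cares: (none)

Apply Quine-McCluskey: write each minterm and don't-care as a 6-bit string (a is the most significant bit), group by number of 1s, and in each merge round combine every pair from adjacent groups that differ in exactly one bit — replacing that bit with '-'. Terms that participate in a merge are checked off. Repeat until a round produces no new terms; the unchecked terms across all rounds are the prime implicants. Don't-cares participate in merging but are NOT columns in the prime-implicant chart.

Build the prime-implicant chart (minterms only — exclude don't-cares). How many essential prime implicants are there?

Round 0: 000110✓ 001011 001110✓ 011101 011110✓ 100001 101110✓
Round 1: -01110 0-1110 00-110
PIs = {-01110, 0-1110, 00-110, 001011, 011101, 100001}
Coverage chart:
  m6: 00-110 ←essential
  m11: 001011 ←essential
  m14: -01110,0-1110,00-110
  m29: 011101 ←essential
  m30: 0-1110 ←essential
  m33: 100001 ←essential
  m46: -01110 ←essential
Essential: -01110, 0-1110, 00-110, 001011, 011101, 100001

6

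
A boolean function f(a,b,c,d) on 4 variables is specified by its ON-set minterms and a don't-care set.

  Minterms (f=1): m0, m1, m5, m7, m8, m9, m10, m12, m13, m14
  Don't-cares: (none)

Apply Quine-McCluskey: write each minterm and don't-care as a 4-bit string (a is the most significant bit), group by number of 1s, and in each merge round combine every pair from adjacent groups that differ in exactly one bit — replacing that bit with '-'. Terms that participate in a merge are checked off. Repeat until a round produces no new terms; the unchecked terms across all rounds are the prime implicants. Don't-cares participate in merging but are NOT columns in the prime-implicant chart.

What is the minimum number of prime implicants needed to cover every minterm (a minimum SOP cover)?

4

[col 0] 0000*, 0001*, 0101*, 0111*, 1000*, 1001*, 1010*, 1100*, 1101*, 1110*
[col 1] -000*, -001*, -101*, 0-01*, 000-*, 01-1, 1-00*, 1-01*, 1-10*, 10-0*, 100-*, 11-0*, 110-*
[col 2] --01, -00-, 1--0, 1-0-
Prime implicants: --01, -00-, 01-1, 1--0, 1-0-
PI chart (minterm → PIs covering it):
  0 | -00-  (sole → essential)
  1 | --01,-00-
  5 | --01,01-1
  7 | 01-1  (sole → essential)
  8 | -00-,1--0,1-0-
  9 | --01,-00-,1-0-
  10 | 1--0  (sole → essential)
  12 | 1--0,1-0-
  13 | --01,1-0-
  14 | 1--0  (sole → essential)
Essential prime implicants: -00-, 01-1, 1--0
Petrick residual → --01
Minimum SOP uses 4 PIs: c'd + b'c' + a'bd + ad'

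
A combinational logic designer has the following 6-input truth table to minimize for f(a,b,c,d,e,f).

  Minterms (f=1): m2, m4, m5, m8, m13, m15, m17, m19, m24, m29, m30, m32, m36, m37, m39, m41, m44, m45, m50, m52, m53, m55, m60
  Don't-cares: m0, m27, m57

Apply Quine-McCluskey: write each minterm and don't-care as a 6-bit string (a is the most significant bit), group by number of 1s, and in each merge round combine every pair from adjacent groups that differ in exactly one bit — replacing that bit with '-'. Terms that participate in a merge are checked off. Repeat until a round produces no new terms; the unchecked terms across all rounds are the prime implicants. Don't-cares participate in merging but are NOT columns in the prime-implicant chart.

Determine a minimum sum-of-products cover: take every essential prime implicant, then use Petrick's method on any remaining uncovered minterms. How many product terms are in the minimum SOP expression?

[col 0] 000000*, 000010*, 000100*, 000101*, 001000*, 001101*, 001111*, 010001*, 010011*, 011000*, 011011*, 011101*, 011110, 100000*, 100100*, 100101*, 100111*, 101001*, 101100*, 101101*, 110010, 110100*, 110101*, 110111*, 111001*, 111100*
[col 1] -00000*, -00100*, -00101*, -01101*, 0-1000, 0-1101, 00-000, 00-101*, 000-00*, 0000-0, 00010-*, 0011-1, 01-011, 0100-1, 1-0100*, 1-0101*, 1-0111*, 1-1001, 1-1100*, 10-100*, 10-101*, 100-00*, 1001-1*, 10010-*, 101-01, 10110-*, 11-100*, 1101-1*, 11010-*
[col 2] -0-101, -00-00, -0010-, 1--100, 1-01-1, 1-010-, 10-10-
Prime implicants: -0-101, -00-00, -0010-, 0-1000, 0-1101, 00-000, 0000-0, 0011-1, 01-011, 0100-1, 011110, 1--100, 1-01-1, 1-010-, 1-1001, 10-10-, 101-01, 110010
PI chart (minterm → PIs covering it):
  2 | 0000-0  (sole → essential)
  4 | -00-00,-0010-
  5 | -0-101,-0010-
  8 | 0-1000,00-000
  13 | -0-101,0-1101,0011-1
  15 | 0011-1  (sole → essential)
  17 | 0100-1  (sole → essential)
  19 | 01-011,0100-1
  24 | 0-1000  (sole → essential)
  29 | 0-1101  (sole → essential)
  30 | 011110  (sole → essential)
  32 | -00-00  (sole → essential)
  36 | -00-00,-0010-,1--100,1-010-,10-10-
  37 | -0-101,-0010-,1-01-1,1-010-,10-10-
  39 | 1-01-1  (sole → essential)
  41 | 1-1001,101-01
  44 | 1--100,10-10-
  45 | -0-101,10-10-,101-01
  50 | 110010  (sole → essential)
  52 | 1--100,1-010-
  53 | 1-01-1,1-010-
  55 | 1-01-1  (sole → essential)
  60 | 1--100  (sole → essential)
Essential prime implicants: -00-00, 0-1000, 0-1101, 0000-0, 0011-1, 0100-1, 011110, 1--100, 1-01-1, 110010
Petrick residual → -0-101, 1-1001
Minimum SOP uses 12 PIs: b'de'f + b'c'e'f' + a'cd'e'f' + a'cde'f + a'b'c'd'f' + a'b'cdf + a'bc'd'f + a'bcdef' + ade'f' + ac'df + acd'e'f + abc'd'ef'

12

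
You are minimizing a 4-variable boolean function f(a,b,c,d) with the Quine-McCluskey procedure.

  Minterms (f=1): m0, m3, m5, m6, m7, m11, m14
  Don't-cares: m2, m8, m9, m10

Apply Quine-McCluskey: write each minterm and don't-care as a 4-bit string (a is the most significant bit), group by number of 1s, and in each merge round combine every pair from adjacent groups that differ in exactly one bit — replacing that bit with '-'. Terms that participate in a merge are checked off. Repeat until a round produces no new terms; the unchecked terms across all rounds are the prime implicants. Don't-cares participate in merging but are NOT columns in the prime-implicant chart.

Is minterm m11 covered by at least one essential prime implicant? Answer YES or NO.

Round 0: 0000✓ 0010✓ 0011✓ 0101✓ 0110✓ 0111✓ 1000✓ 1001✓ 1010✓ 1011✓ 1110✓
Round 1: -000✓ -010✓ -011✓ -110✓ 0-10✓ 0-11✓ 00-0✓ 001-✓ 01-1 011-✓ 1-10✓ 10-0✓ 10-1✓ 100-✓ 101-✓
Round 2: --10 -0-0 -01- 0-1- 10--
PIs = {--10, -0-0, -01-, 0-1-, 01-1, 10--}
Coverage chart:
  m0: -0-0 ←essential
  m3: -01-,0-1-
  m5: 01-1 ←essential
  m6: --10,0-1-
  m7: 0-1-,01-1
  m11: -01-,10--
  m14: --10 ←essential
Essential: --10, -0-0, 01-1

NO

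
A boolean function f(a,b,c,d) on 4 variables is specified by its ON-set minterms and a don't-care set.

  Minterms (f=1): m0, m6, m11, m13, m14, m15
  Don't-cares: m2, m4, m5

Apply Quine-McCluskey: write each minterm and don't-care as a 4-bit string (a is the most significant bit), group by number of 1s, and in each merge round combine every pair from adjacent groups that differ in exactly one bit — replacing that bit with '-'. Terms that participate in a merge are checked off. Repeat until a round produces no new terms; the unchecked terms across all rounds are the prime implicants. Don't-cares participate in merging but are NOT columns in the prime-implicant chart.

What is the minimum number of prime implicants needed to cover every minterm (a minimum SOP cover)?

4

size-2^0 implicants → 0000(✓)  0010(✓)  0100(✓)  0101(✓)  0110(✓)  1011(✓)  1101(✓)  1110(✓)  1111(✓)
size-2^1 implicants → -101  -110  0-00(✓)  0-10(✓)  00-0(✓)  01-0(✓)  010-  1-11  11-1  111-
size-2^2 implicants → 0--0
Unchecked terms (primes): -101, -110, 0--0, 010-, 1-11, 11-1, 111-
Minterm coverage:
  m0 ⊆ 0--0 [E]
  m6 ⊆ -110,0--0
  m11 ⊆ 1-11 [E]
  m13 ⊆ -101,11-1
  m14 ⊆ -110,111-
  m15 ⊆ 1-11,11-1,111-
E = {0--0, 1-11}
Petrick residual → -101, -110
Cover = bc'd + bcd' + a'd' + acd  |cover|=4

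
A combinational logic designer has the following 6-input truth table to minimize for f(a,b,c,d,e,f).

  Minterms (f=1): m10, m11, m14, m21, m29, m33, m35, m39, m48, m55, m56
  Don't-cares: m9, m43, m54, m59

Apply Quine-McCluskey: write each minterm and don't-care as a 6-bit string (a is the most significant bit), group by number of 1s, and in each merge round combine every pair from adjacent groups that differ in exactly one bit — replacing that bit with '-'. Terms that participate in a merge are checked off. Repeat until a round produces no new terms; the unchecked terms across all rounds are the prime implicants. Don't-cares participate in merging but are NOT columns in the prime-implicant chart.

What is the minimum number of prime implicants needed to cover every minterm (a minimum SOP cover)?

Round 0: 001001✓ 001010✓ 001011✓ 001110✓ 010101✓ 011101✓ 100001✓ 100011✓ 100111✓ 101011✓ 110000✓ 110110✓ 110111✓ 111000✓ 111011✓
Round 1: -01011 001-10 0010-1 00101- 01-101 1-0111 1-1011 10-011 100-11 1000-1 11-000 11011-
PIs = {-01011, 001-10, 0010-1, 00101-, 01-101, 1-0111, 1-1011, 10-011, 100-11, 1000-1, 11-000, 11011-}
Coverage chart:
  m10: 001-10,00101-
  m11: -01011,0010-1,00101-
  m14: 001-10 ←essential
  m21: 01-101 ←essential
  m29: 01-101 ←essential
  m33: 1000-1 ←essential
  m35: 10-011,100-11,1000-1
  m39: 1-0111,100-11
  m48: 11-000 ←essential
  m55: 1-0111,11011-
  m56: 11-000 ←essential
Essential: 001-10, 01-101, 1000-1, 11-000
Petrick residual → -01011, 1-0111
Min cover (6 terms): b'cd'ef + a'b'cef' + a'bde'f + ac'def + ab'c'd'f + abd'e'f'

6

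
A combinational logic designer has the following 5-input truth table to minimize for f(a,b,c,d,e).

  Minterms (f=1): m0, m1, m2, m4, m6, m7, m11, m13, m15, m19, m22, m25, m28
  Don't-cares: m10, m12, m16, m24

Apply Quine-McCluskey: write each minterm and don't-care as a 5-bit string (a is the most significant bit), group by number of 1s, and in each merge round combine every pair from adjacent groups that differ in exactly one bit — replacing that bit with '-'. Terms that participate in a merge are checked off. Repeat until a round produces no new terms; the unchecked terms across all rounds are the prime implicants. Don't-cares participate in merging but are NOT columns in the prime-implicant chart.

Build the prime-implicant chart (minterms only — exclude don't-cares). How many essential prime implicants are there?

4

size-2^0 implicants → 00000(✓)  00001(✓)  00010(✓)  00100(✓)  00110(✓)  00111(✓)  01010(✓)  01011(✓)  01100(✓)  01101(✓)  01111(✓)  10000(✓)  10011  10110(✓)  11000(✓)  11001(✓)  11100(✓)
size-2^1 implicants → -0000  -0110  -1100  0-010  0-100  0-111  00-00(✓)  00-10(✓)  000-0(✓)  0000-  001-0(✓)  0011-  01-11  0101-  011-1  0110-  1-000  11-00  1100-
size-2^2 implicants → 00--0
Unchecked terms (primes): -0000, -0110, -1100, 0-010, 0-100, 0-111, 00--0, 0000-, 0011-, 01-11, 0101-, 011-1, 0110-, 1-000, 10011, 11-00, 1100-
Minterm coverage:
  m0 ⊆ -0000,00--0,0000-
  m1 ⊆ 0000- [E]
  m2 ⊆ 0-010,00--0
  m4 ⊆ 0-100,00--0
  m6 ⊆ -0110,00--0,0011-
  m7 ⊆ 0-111,0011-
  m11 ⊆ 01-11,0101-
  m13 ⊆ 011-1,0110-
  m15 ⊆ 0-111,01-11,011-1
  m19 ⊆ 10011 [E]
  m22 ⊆ -0110 [E]
  m25 ⊆ 1100- [E]
  m28 ⊆ -1100,11-00
E = {-0110, 0000-, 10011, 1100-}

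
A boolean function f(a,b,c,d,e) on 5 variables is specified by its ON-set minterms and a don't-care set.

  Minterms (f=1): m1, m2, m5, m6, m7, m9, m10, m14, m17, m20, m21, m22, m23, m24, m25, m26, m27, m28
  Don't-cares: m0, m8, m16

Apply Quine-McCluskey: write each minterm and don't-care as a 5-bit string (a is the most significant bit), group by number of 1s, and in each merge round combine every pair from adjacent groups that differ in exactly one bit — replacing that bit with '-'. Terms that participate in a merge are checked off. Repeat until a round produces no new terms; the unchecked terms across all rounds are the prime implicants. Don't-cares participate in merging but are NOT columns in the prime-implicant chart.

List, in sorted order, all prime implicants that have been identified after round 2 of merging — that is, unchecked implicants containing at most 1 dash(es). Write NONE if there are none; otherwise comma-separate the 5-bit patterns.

[col 0] 00000*, 00001*, 00010*, 00101*, 00110*, 00111*, 01000*, 01001*, 01010*, 01110*, 10000*, 10001*, 10100*, 10101*, 10110*, 10111*, 11000*, 11001*, 11010*, 11011*, 11100*
[col 1] -0000*, -0001*, -0101*, -0110*, -0111*, -1000*, -1001*, -1010*, 0-000*, 0-001*, 0-010*, 0-110*, 00-01*, 00-10*, 000-0*, 0000-*, 001-1*, 0011-*, 01-10*, 010-0*, 0100-*, 1-000*, 1-001*, 1-100*, 10-00*, 10-01*, 1000-*, 101-0*, 101-1*, 1010-*, 1011-*, 11-00*, 110-0*, 110-1*, 1100-*, 1101-*
[col 2] --000*, --001*, -0-01, -000-*, -01-1, -011-, -10-0, -100-*, 0--10, 0-0-0, 0-00-*, 1--00, 1-00-*, 10-0-, 101--, 110--
[col 3] --00-
Prime implicants: --00-, -0-01, -01-1, -011-, -10-0, 0--10, 0-0-0, 1--00, 10-0-, 101--, 110--

NONE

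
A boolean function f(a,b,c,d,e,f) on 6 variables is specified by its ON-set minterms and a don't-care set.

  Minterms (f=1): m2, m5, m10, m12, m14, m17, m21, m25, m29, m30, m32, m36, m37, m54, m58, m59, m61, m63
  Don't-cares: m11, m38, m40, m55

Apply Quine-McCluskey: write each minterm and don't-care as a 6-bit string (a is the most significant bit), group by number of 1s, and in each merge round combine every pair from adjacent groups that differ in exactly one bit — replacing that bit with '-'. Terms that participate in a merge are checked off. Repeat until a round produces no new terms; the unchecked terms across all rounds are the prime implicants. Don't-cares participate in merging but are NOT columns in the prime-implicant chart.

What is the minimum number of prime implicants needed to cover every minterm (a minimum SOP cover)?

[col 0] 000010*, 000101*, 001010*, 001011*, 001100*, 001110*, 010001*, 010101*, 011001*, 011101*, 011110*, 100000*, 100100*, 100101*, 100110*, 101000*, 110110*, 110111*, 111010*, 111011*, 111101*, 111111*
[col 1] -00101, -11101, 0-0101, 0-1110, 00-010, 001-10, 00101-, 0011-0, 01-001*, 01-101*, 010-01*, 011-01*, 1-0110, 10-000, 100-00, 1001-0, 10010-, 11-111, 11011-, 111-11, 11101-, 1111-1
[col 2] 01--01
Prime implicants: -00101, -11101, 0-0101, 0-1110, 00-010, 001-10, 00101-, 0011-0, 01--01, 1-0110, 10-000, 100-00, 1001-0, 10010-, 11-111, 11011-, 111-11, 11101-, 1111-1
PI chart (minterm → PIs covering it):
  2 | 00-010  (sole → essential)
  5 | -00101,0-0101
  10 | 00-010,001-10,00101-
  12 | 0011-0  (sole → essential)
  14 | 0-1110,001-10,0011-0
  17 | 01--01  (sole → essential)
  21 | 0-0101,01--01
  25 | 01--01  (sole → essential)
  29 | -11101,01--01
  30 | 0-1110  (sole → essential)
  32 | 10-000,100-00
  36 | 100-00,1001-0,10010-
  37 | -00101,10010-
  54 | 1-0110,11011-
  58 | 11101-  (sole → essential)
  59 | 111-11,11101-
  61 | -11101,1111-1
  63 | 11-111,111-11,1111-1
Essential prime implicants: 0-1110, 00-010, 0011-0, 01--01, 11101-
Petrick residual → -00101, 1-0110, 100-00, 1111-1
Minimum SOP uses 9 PIs: b'c'de'f + a'cdef' + a'b'd'ef' + a'b'cdf' + a'be'f + ac'def' + ab'c'e'f' + abcd'e + abcdf

9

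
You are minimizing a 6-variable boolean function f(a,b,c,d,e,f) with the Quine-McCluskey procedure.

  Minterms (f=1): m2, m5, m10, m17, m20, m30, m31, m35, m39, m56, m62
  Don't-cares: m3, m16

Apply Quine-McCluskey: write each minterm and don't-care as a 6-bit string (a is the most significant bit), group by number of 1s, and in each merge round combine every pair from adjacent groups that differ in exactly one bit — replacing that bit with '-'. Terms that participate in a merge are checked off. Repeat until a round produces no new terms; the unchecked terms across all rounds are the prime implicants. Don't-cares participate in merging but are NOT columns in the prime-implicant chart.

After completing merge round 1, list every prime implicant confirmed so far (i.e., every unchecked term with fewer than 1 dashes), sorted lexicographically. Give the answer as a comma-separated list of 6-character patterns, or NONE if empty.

000101, 111000

size-2^0 implicants → 000010(✓)  000011(✓)  000101  001010(✓)  010000(✓)  010001(✓)  010100(✓)  011110(✓)  011111(✓)  100011(✓)  100111(✓)  111000  111110(✓)
size-2^1 implicants → -00011  -11110  00-010  00001-  010-00  01000-  01111-  100-11
Unchecked terms (primes): -00011, -11110, 00-010, 00001-, 000101, 010-00, 01000-, 01111-, 100-11, 111000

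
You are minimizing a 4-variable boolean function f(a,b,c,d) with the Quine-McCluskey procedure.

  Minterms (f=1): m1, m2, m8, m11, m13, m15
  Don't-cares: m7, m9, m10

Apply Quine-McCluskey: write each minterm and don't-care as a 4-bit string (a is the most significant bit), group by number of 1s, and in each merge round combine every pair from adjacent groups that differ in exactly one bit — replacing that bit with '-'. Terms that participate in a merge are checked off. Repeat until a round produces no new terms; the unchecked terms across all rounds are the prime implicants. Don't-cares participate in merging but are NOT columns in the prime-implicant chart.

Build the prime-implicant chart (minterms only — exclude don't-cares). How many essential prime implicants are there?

4

[col 0] 0001*, 0010*, 0111*, 1000*, 1001*, 1010*, 1011*, 1101*, 1111*
[col 1] -001, -010, -111, 1-01*, 1-11*, 10-0*, 10-1*, 100-*, 101-*, 11-1*
[col 2] 1--1, 10--
Prime implicants: -001, -010, -111, 1--1, 10--
PI chart (minterm → PIs covering it):
  1 | -001  (sole → essential)
  2 | -010  (sole → essential)
  8 | 10--  (sole → essential)
  11 | 1--1,10--
  13 | 1--1  (sole → essential)
  15 | -111,1--1
Essential prime implicants: -001, -010, 1--1, 10--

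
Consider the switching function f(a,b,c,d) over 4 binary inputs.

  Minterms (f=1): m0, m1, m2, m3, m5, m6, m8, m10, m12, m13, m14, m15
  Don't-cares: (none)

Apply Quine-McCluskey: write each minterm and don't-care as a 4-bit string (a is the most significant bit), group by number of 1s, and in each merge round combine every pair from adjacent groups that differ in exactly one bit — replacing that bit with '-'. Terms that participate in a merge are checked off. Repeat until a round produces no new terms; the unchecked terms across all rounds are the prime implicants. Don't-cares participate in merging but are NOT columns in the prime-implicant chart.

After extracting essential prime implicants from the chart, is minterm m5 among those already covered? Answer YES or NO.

[col 0] 0000*, 0001*, 0010*, 0011*, 0101*, 0110*, 1000*, 1010*, 1100*, 1101*, 1110*, 1111*
[col 1] -000*, -010*, -101, -110*, 0-01, 0-10*, 00-0*, 00-1*, 000-*, 001-*, 1-00*, 1-10*, 10-0*, 11-0*, 11-1*, 110-*, 111-*
[col 2] --10, -0-0, 00--, 1--0, 11--
Prime implicants: --10, -0-0, -101, 0-01, 00--, 1--0, 11--
PI chart (minterm → PIs covering it):
  0 | -0-0,00--
  1 | 0-01,00--
  2 | --10,-0-0,00--
  3 | 00--  (sole → essential)
  5 | -101,0-01
  6 | --10  (sole → essential)
  8 | -0-0,1--0
  10 | --10,-0-0,1--0
  12 | 1--0,11--
  13 | -101,11--
  14 | --10,1--0,11--
  15 | 11--  (sole → essential)
Essential prime implicants: --10, 00--, 11--

NO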